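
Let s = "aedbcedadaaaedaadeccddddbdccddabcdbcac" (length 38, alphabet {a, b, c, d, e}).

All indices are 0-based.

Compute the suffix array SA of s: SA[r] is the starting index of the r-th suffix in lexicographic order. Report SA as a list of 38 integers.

sorted suffixes:
  #0 SA[0]=9  'aaaedaadeccddddbdccddabcdbcac'
  #1 SA[1]=14  'aadeccddddbdccddabcdbcac'
  #2 SA[2]=10  'aaedaadeccddddbdccddabcdbcac'
  #3 SA[3]=30  'abcdbcac'
  #4 SA[4]=36  'ac'
  #5 SA[5]=7  'adaaaedaadeccddddbdccddabcdbcac'
  #6 SA[6]=15  'adeccddddbdccddabcdbcac'
  #7 SA[7]=11  'aedaadeccddddbdccddabcdbcac'
  #8 SA[8]=0  'aedbcedadaaaedaadeccddddbdccddabcdbcac'
  #9 SA[9]=34  'bcac'
  #10 SA[10]=31  'bcdbcac'
  #11 SA[11]=3  'bcedadaaaedaadeccddddbdccddabcdbcac'
  #12 SA[12]=24  'bdccddabcdbcac'
  #13 SA[13]=37  'c'
  #14 SA[14]=35  'cac'
  #15 SA[15]=26  'ccddabcdbcac'
  #16 SA[16]=18  'ccddddbdccddabcdbcac'
  #17 SA[17]=32  'cdbcac'
  #18 SA[18]=27  'cddabcdbcac'
  #19 SA[19]=19  'cddddbdccddabcdbcac'
  #20 SA[20]=4  'cedadaaaedaadeccddddbdccddabcdbcac'
  #21 SA[21]=8  'daaaedaadeccddddbdccddabcdbcac'
  #22 SA[22]=13  'daadeccddddbdccddabcdbcac'
  #23 SA[23]=29  'dabcdbcac'
  #24 SA[24]=6  'dadaaaedaadeccddddbdccddabcdbcac'
  #25 SA[25]=33  'dbcac'
  #26 SA[26]=2  'dbcedadaaaedaadeccddddbdccddabcdbcac'
  #27 SA[27]=23  'dbdccddabcdbcac'
  #28 SA[28]=25  'dccddabcdbcac'
  #29 SA[29]=28  'ddabcdbcac'
  #30 SA[30]=22  'ddbdccddabcdbcac'
  #31 SA[31]=21  'dddbdccddabcdbcac'
  #32 SA[32]=20  'ddddbdccddabcdbcac'
  #33 SA[33]=16  'deccddddbdccddabcdbcac'
  #34 SA[34]=17  'eccddddbdccddabcdbcac'
  #35 SA[35]=12  'edaadeccddddbdccddabcdbcac'
  #36 SA[36]=5  'edadaaaedaadeccddddbdccddabcdbcac'
  #37 SA[37]=1  'edbcedadaaaedaadeccddddbdccddabcdbcac'

[9, 14, 10, 30, 36, 7, 15, 11, 0, 34, 31, 3, 24, 37, 35, 26, 18, 32, 27, 19, 4, 8, 13, 29, 6, 33, 2, 23, 25, 28, 22, 21, 20, 16, 17, 12, 5, 1]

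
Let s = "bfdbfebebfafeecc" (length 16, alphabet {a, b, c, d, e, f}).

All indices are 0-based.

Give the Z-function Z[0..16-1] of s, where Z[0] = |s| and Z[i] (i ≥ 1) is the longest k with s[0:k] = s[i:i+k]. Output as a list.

Z[0]=16
i=1: outside box; Z[1]=0
i=2: outside box; Z[2]=0
i=3: outside box; Z[3]=2 extend→box=[3,5)
i=4: min(r-i=1, Z[1]=0)=0; Z[4]=0
i=5: outside box; Z[5]=0
i=6: outside box; Z[6]=1 extend→box=[6,7)
i=7: outside box; Z[7]=0
i=8: outside box; Z[8]=2 extend→box=[8,10)
i=9: min(r-i=1, Z[1]=0)=0; Z[9]=0
i=10: outside box; Z[10]=0
i=11: outside box; Z[11]=0
i=12: outside box; Z[12]=0
i=13: outside box; Z[13]=0
i=14: outside box; Z[14]=0
i=15: outside box; Z[15]=0

[16, 0, 0, 2, 0, 0, 1, 0, 2, 0, 0, 0, 0, 0, 0, 0]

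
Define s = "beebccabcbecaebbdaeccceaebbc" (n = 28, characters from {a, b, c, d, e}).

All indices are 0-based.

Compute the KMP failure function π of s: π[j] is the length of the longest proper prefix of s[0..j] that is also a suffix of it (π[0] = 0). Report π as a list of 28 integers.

π[0] = 0
j=1 s[j]='e': π[1]=0 (border '')
j=2 s[j]='e': π[2]=0 (border '')
j=3 s[j]='b': π[3]=1 (border 'b')
j=4 s[j]='c': k: 1→0; π[4]=0 (border '')
j=5 s[j]='c': π[5]=0 (border '')
j=6 s[j]='a': π[6]=0 (border '')
j=7 s[j]='b': π[7]=1 (border 'b')
j=8 s[j]='c': k: 1→0; π[8]=0 (border '')
j=9 s[j]='b': π[9]=1 (border 'b')
j=10 s[j]='e': π[10]=2 (border 'be')
j=11 s[j]='c': k: 2→0; π[11]=0 (border '')
j=12 s[j]='a': π[12]=0 (border '')
j=13 s[j]='e': π[13]=0 (border '')
j=14 s[j]='b': π[14]=1 (border 'b')
j=15 s[j]='b': k: 1→0; π[15]=1 (border 'b')
j=16 s[j]='d': k: 1→0; π[16]=0 (border '')
j=17 s[j]='a': π[17]=0 (border '')
j=18 s[j]='e': π[18]=0 (border '')
j=19 s[j]='c': π[19]=0 (border '')
j=20 s[j]='c': π[20]=0 (border '')
j=21 s[j]='c': π[21]=0 (border '')
j=22 s[j]='e': π[22]=0 (border '')
j=23 s[j]='a': π[23]=0 (border '')
j=24 s[j]='e': π[24]=0 (border '')
j=25 s[j]='b': π[25]=1 (border 'b')
j=26 s[j]='b': k: 1→0; π[26]=1 (border 'b')
j=27 s[j]='c': k: 1→0; π[27]=0 (border '')

[0, 0, 0, 1, 0, 0, 0, 1, 0, 1, 2, 0, 0, 0, 1, 1, 0, 0, 0, 0, 0, 0, 0, 0, 0, 1, 1, 0]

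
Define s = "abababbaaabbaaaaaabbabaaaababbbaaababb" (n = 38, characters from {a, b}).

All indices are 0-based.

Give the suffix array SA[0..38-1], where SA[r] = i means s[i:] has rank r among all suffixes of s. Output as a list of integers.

rank | idx | suffix
   0 |  12 | aaaaaabbabaaaababbbaaababb
   1 |  13 | aaaaabbabaaaababbbaaababb
   2 |  22 | aaaababbbaaababb
   3 |  14 | aaaabbabaaaababbbaaababb
   4 |  31 | aaababb
   5 |  23 | aaababbbaaababb
   6 |   7 | aaabbaaaaaabbabaaaababbbaaababb
   7 |  15 | aaabbabaaaababbbaaababb
   8 |  32 | aababb
   9 |  24 | aababbbaaababb
  10 |   8 | aabbaaaaaabbabaaaababbbaaababb
  11 |  16 | aabbabaaaababbbaaababb
  12 |  20 | abaaaababbbaaababb
  13 |   0 | abababbaaabbaaaaaabbabaaaababbbaaababb
  14 |  33 | ababb
  15 |   2 | ababbaaabbaaaaaabbabaaaababbbaaababb
  16 |  25 | ababbbaaababb
  17 |  35 | abb
  18 |   9 | abbaaaaaabbabaaaababbbaaababb
  19 |   4 | abbaaabbaaaaaabbabaaaababbbaaababb
  20 |  17 | abbabaaaababbbaaababb
  21 |  27 | abbbaaababb
  22 |  37 | b
  23 |  11 | baaaaaabbabaaaababbbaaababb
  24 |  21 | baaaababbbaaababb
  25 |  30 | baaababb
  26 |   6 | baaabbaaaaaabbabaaaababbbaaababb
  27 |  19 | babaaaababbbaaababb
  28 |   1 | bababbaaabbaaaaaabbabaaaababbbaaababb
  29 |  34 | babb
  30 |   3 | babbaaabbaaaaaabbabaaaababbbaaababb
  31 |  26 | babbbaaababb
  32 |  36 | bb
  33 |  10 | bbaaaaaabbabaaaababbbaaababb
  34 |  29 | bbaaababb
  35 |   5 | bbaaabbaaaaaabbabaaaababbbaaababb
  36 |  18 | bbabaaaababbbaaababb
  37 |  28 | bbbaaababb

[12, 13, 22, 14, 31, 23, 7, 15, 32, 24, 8, 16, 20, 0, 33, 2, 25, 35, 9, 4, 17, 27, 37, 11, 21, 30, 6, 19, 1, 34, 3, 26, 36, 10, 29, 5, 18, 28]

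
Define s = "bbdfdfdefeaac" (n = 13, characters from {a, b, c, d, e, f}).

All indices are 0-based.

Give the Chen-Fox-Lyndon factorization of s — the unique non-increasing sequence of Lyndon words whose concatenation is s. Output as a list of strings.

["bbdfdfdefe", "aac"]

emit factor 1: 'bbdfdfdefe' (i=0, period=10)
emit factor 2: 'aac' (i=10, period=3)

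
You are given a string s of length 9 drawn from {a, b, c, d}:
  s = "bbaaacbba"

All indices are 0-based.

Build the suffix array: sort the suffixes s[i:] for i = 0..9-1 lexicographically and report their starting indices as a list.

[8, 2, 3, 4, 7, 1, 6, 0, 5]

rank→(start, suffix):
  0 → (8, 'a')
  1 → (2, 'aaacbba')
  2 → (3, 'aacbba')
  3 → (4, 'acbba')
  4 → (7, 'ba')
  5 → (1, 'baaacbba')
  6 → (6, 'bba')
  7 → (0, 'bbaaacbba')
  8 → (5, 'cbba')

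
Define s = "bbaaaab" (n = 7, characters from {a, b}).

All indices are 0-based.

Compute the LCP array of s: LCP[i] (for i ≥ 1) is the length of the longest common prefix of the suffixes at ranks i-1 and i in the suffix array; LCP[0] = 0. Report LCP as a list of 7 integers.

sorted suffixes:
  #0 SA[0]=2  'aaaab'
  #1 SA[1]=3  'aaab'
  #2 SA[2]=4  'aab'
  #3 SA[3]=5  'ab'
  #4 SA[4]=6  'b'
  #5 SA[5]=1  'baaaab'
  #6 SA[6]=0  'bbaaaab'

SA = [2, 3, 4, 5, 6, 1, 0]
[i] adj suffixes → lcp
  [1] 2/3 → 3 ('aaa')
  [2] 3/4 → 2 ('aa')
  [3] 4/5 → 1 ('a')
  [4] 5/6 → 0 ('')
  [5] 6/1 → 1 ('b')
  [6] 1/0 → 1 ('b')

[0, 3, 2, 1, 0, 1, 1]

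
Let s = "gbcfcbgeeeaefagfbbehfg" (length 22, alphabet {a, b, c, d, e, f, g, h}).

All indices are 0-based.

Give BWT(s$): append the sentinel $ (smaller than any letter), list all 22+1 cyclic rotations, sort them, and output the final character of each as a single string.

geffgbcfbeegabegchf$bae

rank  rotation                 last
    0  $gbcfcbgeeeaefagfbbehfg  g
    1  aefagfbbehfg$gbcfcbgeee  e
    2  agfbbehfg$gbcfcbgeeeaef  f
    3  bbehfg$gbcfcbgeeeaefagf  f
    4  bcfcbgeeeaefagfbbehfg$g  g
    5  behfg$gbcfcbgeeeaefagfb  b
    6  bgeeeaefagfbbehfg$gbcfc  c
    7  cbgeeeaefagfbbehfg$gbcf  f
    8  cfcbgeeeaefagfbbehfg$gb  b
    9  eaefagfbbehfg$gbcfcbgee  e
   10  eeaefagfbbehfg$gbcfcbge  e
   11  eeeaefagfbbehfg$gbcfcbg  g
   12  efagfbbehfg$gbcfcbgeeea  a
   13  ehfg$gbcfcbgeeeaefagfbb  b
   14  fagfbbehfg$gbcfcbgeeeae  e
   15  fbbehfg$gbcfcbgeeeaefag  g
   16  fcbgeeeaefagfbbehfg$gbc  c
   17  fg$gbcfcbgeeeaefagfbbeh  h
   18  g$gbcfcbgeeeaefagfbbehf  f
   19  gbcfcbgeeeaefagfbbehfg$  $
   20  geeeaefagfbbehfg$gbcfcb  b
   21  gfbbehfg$gbcfcbgeeeaefa  a
   22  hfg$gbcfcbgeeeaefagfbbe  e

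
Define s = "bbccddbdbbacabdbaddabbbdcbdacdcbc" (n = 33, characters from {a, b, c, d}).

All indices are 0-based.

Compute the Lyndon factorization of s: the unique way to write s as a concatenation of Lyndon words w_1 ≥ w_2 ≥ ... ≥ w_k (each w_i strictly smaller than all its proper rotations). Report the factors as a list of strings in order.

emit factor 1: 'bbccddbd' (i=0, period=8)
emit factor 2: 'b' (i=8, period=1)
emit factor 3: 'b' (i=9, period=1)
emit factor 4: 'ac' (i=10, period=2)
emit factor 5: 'abdbadd' (i=12, period=7)
emit factor 6: 'abbbdcbdacdcbc' (i=19, period=14)

["bbccddbd", "b", "b", "ac", "abdbadd", "abbbdcbdacdcbc"]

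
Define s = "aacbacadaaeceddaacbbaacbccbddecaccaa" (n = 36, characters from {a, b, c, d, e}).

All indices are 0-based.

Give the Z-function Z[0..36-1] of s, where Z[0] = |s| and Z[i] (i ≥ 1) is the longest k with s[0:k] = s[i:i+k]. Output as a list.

Z[0]=36
i=1: fresh scan; Z[1]=1 scan→box=[1,2)
i=2: fresh scan; Z[2]=0
i=3: fresh scan; Z[3]=0
i=4: fresh scan; Z[4]=1 scan→box=[4,5)
i=5: fresh scan; Z[5]=0
i=6: fresh scan; Z[6]=1 scan→box=[6,7)
i=7: fresh scan; Z[7]=0
i=8: fresh scan; Z[8]=2 scan→box=[8,10)
i=9: min(r-i=1, Z[1]=1)=1; Z[9]=1
i=10: fresh scan; Z[10]=0
i=11: fresh scan; Z[11]=0
i=12: fresh scan; Z[12]=0
i=13: fresh scan; Z[13]=0
i=14: fresh scan; Z[14]=0
i=15: fresh scan; Z[15]=4 scan→box=[15,19)
i=16: min(r-i=3, Z[1]=1)=1; Z[16]=1
i=17: min(r-i=2, Z[2]=0)=0; Z[17]=0
i=18: min(r-i=1, Z[3]=0)=0; Z[18]=0
i=19: fresh scan; Z[19]=0
i=20: fresh scan; Z[20]=4 scan→box=[20,24)
i=21: min(r-i=3, Z[1]=1)=1; Z[21]=1
i=22: min(r-i=2, Z[2]=0)=0; Z[22]=0
i=23: min(r-i=1, Z[3]=0)=0; Z[23]=0
i=24: fresh scan; Z[24]=0
i=25: fresh scan; Z[25]=0
i=26: fresh scan; Z[26]=0
i=27: fresh scan; Z[27]=0
i=28: fresh scan; Z[28]=0
i=29: fresh scan; Z[29]=0
i=30: fresh scan; Z[30]=0
i=31: fresh scan; Z[31]=1 scan→box=[31,32)
i=32: fresh scan; Z[32]=0
i=33: fresh scan; Z[33]=0
i=34: fresh scan; Z[34]=2 scan→box=[34,36)
i=35: min(r-i=1, Z[1]=1)=1; Z[35]=1

[36, 1, 0, 0, 1, 0, 1, 0, 2, 1, 0, 0, 0, 0, 0, 4, 1, 0, 0, 0, 4, 1, 0, 0, 0, 0, 0, 0, 0, 0, 0, 1, 0, 0, 2, 1]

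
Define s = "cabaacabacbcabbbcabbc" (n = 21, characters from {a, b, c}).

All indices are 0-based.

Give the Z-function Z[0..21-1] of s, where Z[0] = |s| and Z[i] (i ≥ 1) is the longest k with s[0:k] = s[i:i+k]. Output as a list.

Z[0]=21
i=1: i≥r, start 0; Z[1]=0
i=2: i≥r, start 0; Z[2]=0
i=3: i≥r, start 0; Z[3]=0
i=4: i≥r, start 0; Z[4]=0
i=5: i≥r, start 0; Z[5]=4 grow→box=[5,9)
i=6: min(r-i=3, Z[1]=0)=0; Z[6]=0
i=7: min(r-i=2, Z[2]=0)=0; Z[7]=0
i=8: min(r-i=1, Z[3]=0)=0; Z[8]=0
i=9: i≥r, start 0; Z[9]=1 grow→box=[9,10)
i=10: i≥r, start 0; Z[10]=0
i=11: i≥r, start 0; Z[11]=3 grow→box=[11,14)
i=12: min(r-i=2, Z[1]=0)=0; Z[12]=0
i=13: min(r-i=1, Z[2]=0)=0; Z[13]=0
i=14: i≥r, start 0; Z[14]=0
i=15: i≥r, start 0; Z[15]=0
i=16: i≥r, start 0; Z[16]=3 grow→box=[16,19)
i=17: min(r-i=2, Z[1]=0)=0; Z[17]=0
i=18: min(r-i=1, Z[2]=0)=0; Z[18]=0
i=19: i≥r, start 0; Z[19]=0
i=20: i≥r, start 0; Z[20]=1 grow→box=[20,21)

[21, 0, 0, 0, 0, 4, 0, 0, 0, 1, 0, 3, 0, 0, 0, 0, 3, 0, 0, 0, 1]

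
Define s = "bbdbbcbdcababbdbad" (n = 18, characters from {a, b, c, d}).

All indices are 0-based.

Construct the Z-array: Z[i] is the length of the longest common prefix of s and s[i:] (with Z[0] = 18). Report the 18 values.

[18, 1, 0, 2, 1, 0, 1, 0, 0, 0, 1, 0, 4, 1, 0, 1, 0, 0]

Z[0]=18
i=1: i≥r, start 0; Z[1]=1 extend→box=[1,2)
i=2: i≥r, start 0; Z[2]=0
i=3: i≥r, start 0; Z[3]=2 extend→box=[3,5)
i=4: min(r-i=1, Z[1]=1)=1; Z[4]=1
i=5: i≥r, start 0; Z[5]=0
i=6: i≥r, start 0; Z[6]=1 extend→box=[6,7)
i=7: i≥r, start 0; Z[7]=0
i=8: i≥r, start 0; Z[8]=0
i=9: i≥r, start 0; Z[9]=0
i=10: i≥r, start 0; Z[10]=1 extend→box=[10,11)
i=11: i≥r, start 0; Z[11]=0
i=12: i≥r, start 0; Z[12]=4 extend→box=[12,16)
i=13: min(r-i=3, Z[1]=1)=1; Z[13]=1
i=14: min(r-i=2, Z[2]=0)=0; Z[14]=0
i=15: min(r-i=1, Z[3]=2)=1; Z[15]=1
i=16: i≥r, start 0; Z[16]=0
i=17: i≥r, start 0; Z[17]=0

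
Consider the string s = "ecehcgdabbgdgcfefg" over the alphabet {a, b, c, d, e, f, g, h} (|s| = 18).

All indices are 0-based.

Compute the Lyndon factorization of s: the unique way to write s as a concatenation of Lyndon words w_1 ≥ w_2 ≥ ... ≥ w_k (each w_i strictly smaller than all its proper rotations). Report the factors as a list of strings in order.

emit factor 1: 'e' (i=0, period=1)
emit factor 2: 'cehcgd' (i=1, period=6)
emit factor 3: 'abbgdgcfefg' (i=7, period=11)

["e", "cehcgd", "abbgdgcfefg"]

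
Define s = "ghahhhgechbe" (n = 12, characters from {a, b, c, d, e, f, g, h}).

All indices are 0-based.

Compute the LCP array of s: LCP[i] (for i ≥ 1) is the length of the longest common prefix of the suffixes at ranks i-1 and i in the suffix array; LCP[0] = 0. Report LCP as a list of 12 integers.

[0, 0, 0, 0, 1, 0, 1, 0, 1, 1, 1, 2]

sorted suffixes:
  #0 SA[0]=2  'ahhhgechbe'
  #1 SA[1]=10  'be'
  #2 SA[2]=8  'chbe'
  #3 SA[3]=11  'e'
  #4 SA[4]=7  'echbe'
  #5 SA[5]=6  'gechbe'
  #6 SA[6]=0  'ghahhhgechbe'
  #7 SA[7]=1  'hahhhgechbe'
  #8 SA[8]=9  'hbe'
  #9 SA[9]=5  'hgechbe'
  #10 SA[10]=4  'hhgechbe'
  #11 SA[11]=3  'hhhgechbe'

SA = [2, 10, 8, 11, 7, 6, 0, 1, 9, 5, 4, 3]
i: (SA[i-1],SA[i]) lcp shared
  1: (2,10) 0 ''
  2: (10,8) 0 ''
  3: (8,11) 0 ''
  4: (11,7) 1 'e'
  5: (7,6) 0 ''
  6: (6,0) 1 'g'
  7: (0,1) 0 ''
  8: (1,9) 1 'h'
  9: (9,5) 1 'h'
  10: (5,4) 1 'h'
  11: (4,3) 2 'hh'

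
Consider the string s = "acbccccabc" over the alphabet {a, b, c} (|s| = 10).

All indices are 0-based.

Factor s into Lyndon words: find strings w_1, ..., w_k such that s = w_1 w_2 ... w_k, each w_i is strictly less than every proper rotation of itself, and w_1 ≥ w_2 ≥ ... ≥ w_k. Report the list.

emit factor 1: 'acbcccc' (i=0, period=7)
emit factor 2: 'abc' (i=7, period=3)

["acbcccc", "abc"]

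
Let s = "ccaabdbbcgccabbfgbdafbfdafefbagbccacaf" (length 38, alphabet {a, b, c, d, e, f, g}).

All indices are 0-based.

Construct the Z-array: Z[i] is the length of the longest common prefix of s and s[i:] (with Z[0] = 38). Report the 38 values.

[38, 1, 0, 0, 0, 0, 0, 0, 1, 0, 3, 1, 0, 0, 0, 0, 0, 0, 0, 0, 0, 0, 0, 0, 0, 0, 0, 0, 0, 0, 0, 0, 3, 1, 0, 1, 0, 0]

Z[0]=38
i=1: i≥r, start 0; Z[1]=1 scan→box=[1,2)
i=2: i≥r, start 0; Z[2]=0
i=3: i≥r, start 0; Z[3]=0
i=4: i≥r, start 0; Z[4]=0
i=5: i≥r, start 0; Z[5]=0
i=6: i≥r, start 0; Z[6]=0
i=7: i≥r, start 0; Z[7]=0
i=8: i≥r, start 0; Z[8]=1 scan→box=[8,9)
i=9: i≥r, start 0; Z[9]=0
i=10: i≥r, start 0; Z[10]=3 scan→box=[10,13)
i=11: min(r-i=2, Z[1]=1)=1; Z[11]=1
i=12: min(r-i=1, Z[2]=0)=0; Z[12]=0
i=13: i≥r, start 0; Z[13]=0
i=14: i≥r, start 0; Z[14]=0
i=15: i≥r, start 0; Z[15]=0
i=16: i≥r, start 0; Z[16]=0
i=17: i≥r, start 0; Z[17]=0
i=18: i≥r, start 0; Z[18]=0
i=19: i≥r, start 0; Z[19]=0
i=20: i≥r, start 0; Z[20]=0
i=21: i≥r, start 0; Z[21]=0
i=22: i≥r, start 0; Z[22]=0
i=23: i≥r, start 0; Z[23]=0
i=24: i≥r, start 0; Z[24]=0
i=25: i≥r, start 0; Z[25]=0
i=26: i≥r, start 0; Z[26]=0
i=27: i≥r, start 0; Z[27]=0
i=28: i≥r, start 0; Z[28]=0
i=29: i≥r, start 0; Z[29]=0
i=30: i≥r, start 0; Z[30]=0
i=31: i≥r, start 0; Z[31]=0
i=32: i≥r, start 0; Z[32]=3 scan→box=[32,35)
i=33: min(r-i=2, Z[1]=1)=1; Z[33]=1
i=34: min(r-i=1, Z[2]=0)=0; Z[34]=0
i=35: i≥r, start 0; Z[35]=1 scan→box=[35,36)
i=36: i≥r, start 0; Z[36]=0
i=37: i≥r, start 0; Z[37]=0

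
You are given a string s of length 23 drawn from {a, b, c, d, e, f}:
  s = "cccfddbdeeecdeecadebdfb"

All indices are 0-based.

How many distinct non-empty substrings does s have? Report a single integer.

250

rank | idx | suffix
   0 |  16 | adebdfb
   1 |  22 | b
   2 |   6 | bdeeecdeecadebdfb
   3 |  19 | bdfb
   4 |  15 | cadebdfb
   5 |   0 | cccfddbdeeecdeecadebdfb
   6 |   1 | ccfddbdeeecdeecadebdfb
   7 |  11 | cdeecadebdfb
   8 |   2 | cfddbdeeecdeecadebdfb
   9 |   5 | dbdeeecdeecadebdfb
  10 |   4 | ddbdeeecdeecadebdfb
  11 |  17 | debdfb
  12 |  12 | deecadebdfb
  13 |   7 | deeecdeecadebdfb
  14 |  20 | dfb
  15 |  18 | ebdfb
  16 |  14 | ecadebdfb
  17 |  10 | ecdeecadebdfb
  18 |  13 | eecadebdfb
  19 |   9 | eecdeecadebdfb
  20 |   8 | eeecdeecadebdfb
  21 |  21 | fb
  22 |   3 | fddbdeeecdeecadebdfb

SA = [16, 22, 6, 19, 15, 0, 1, 11, 2, 5, 4, 17, 12, 7, 20, 18, 14, 10, 13, 9, 8, 21, 3]
i: (SA[i-1],SA[i]) lcp shared
  1: (16,22) 0 ''
  2: (22,6) 1 'b'
  3: (6,19) 2 'bd'
  4: (19,15) 0 ''
  5: (15,0) 1 'c'
  6: (0,1) 2 'cc'
  7: (1,11) 1 'c'
  8: (11,2) 1 'c'
  9: (2,5) 0 ''
  10: (5,4) 1 'd'
  11: (4,17) 1 'd'
  12: (17,12) 2 'de'
  13: (12,7) 3 'dee'
  14: (7,20) 1 'd'
  15: (20,18) 0 ''
  16: (18,14) 1 'e'
  17: (14,10) 2 'ec'
  18: (10,13) 1 'e'
  19: (13,9) 3 'eec'
  20: (9,8) 2 'ee'
  21: (8,21) 0 ''
  22: (21,3) 1 'f'

n(n+1)/2 = 23·24/2 = 276
Σ LCP = 0 + 0 + 1 + 2 + 0 + 1 + 2 + 1 + 1 + 0 + 1 + 1 + 2 + 3 + 1 + 0 + 1 + 2 + 1 + 3 + 2 + 0 + 1 = 26
distinct = 276 − 26 = 250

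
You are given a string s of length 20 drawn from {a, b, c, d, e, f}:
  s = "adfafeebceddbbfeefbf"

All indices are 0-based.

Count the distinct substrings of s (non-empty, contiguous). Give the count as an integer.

rank→(start, suffix):
  0 → (0, 'adfafeebceddbbfeefbf')
  1 → (3, 'afeebceddbbfeefbf')
  2 → (12, 'bbfeefbf')
  3 → (7, 'bceddbbfeefbf')
  4 → (18, 'bf')
  5 → (13, 'bfeefbf')
  6 → (8, 'ceddbbfeefbf')
  7 → (11, 'dbbfeefbf')
  8 → (10, 'ddbbfeefbf')
  9 → (1, 'dfafeebceddbbfeefbf')
  10 → (6, 'ebceddbbfeefbf')
  11 → (9, 'eddbbfeefbf')
  12 → (5, 'eebceddbbfeefbf')
  13 → (15, 'eefbf')
  14 → (16, 'efbf')
  15 → (19, 'f')
  16 → (2, 'fafeebceddbbfeefbf')
  17 → (17, 'fbf')
  18 → (4, 'feebceddbbfeefbf')
  19 → (14, 'feefbf')

SA = [0, 3, 12, 7, 18, 13, 8, 11, 10, 1, 6, 9, 5, 15, 16, 19, 2, 17, 4, 14]
i: (SA[i-1],SA[i]) lcp shared
  1: (0,3) 1 'a'
  2: (3,12) 0 ''
  3: (12,7) 1 'b'
  4: (7,18) 1 'b'
  5: (18,13) 2 'bf'
  6: (13,8) 0 ''
  7: (8,11) 0 ''
  8: (11,10) 1 'd'
  9: (10,1) 1 'd'
  10: (1,6) 0 ''
  11: (6,9) 1 'e'
  12: (9,5) 1 'e'
  13: (5,15) 2 'ee'
  14: (15,16) 1 'e'
  15: (16,19) 0 ''
  16: (19,2) 1 'f'
  17: (2,17) 1 'f'
  18: (17,4) 1 'f'
  19: (4,14) 3 'fee'

n(n+1)/2 = 20·21/2 = 210
Σ LCP = 0 + 1 + 0 + 1 + 1 + 2 + 0 + 0 + 1 + 1 + 0 + 1 + 1 + 2 + 1 + 0 + 1 + 1 + 1 + 3 = 18
distinct = 210 − 18 = 192

192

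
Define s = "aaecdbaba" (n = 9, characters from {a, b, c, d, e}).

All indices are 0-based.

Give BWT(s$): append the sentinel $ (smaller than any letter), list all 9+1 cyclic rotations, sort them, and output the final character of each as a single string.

ab$baadeca

rank  rotation    last
    0  $aaecdbaba  a
    1  a$aaecdbab  b
    2  aaecdbaba$  $
    3  aba$aaecdb  b
    4  aecdbaba$a  a
    5  ba$aaecdba  a
    6  baba$aaecd  d
    7  cdbaba$aae  e
    8  dbaba$aaec  c
    9  ecdbaba$aa  a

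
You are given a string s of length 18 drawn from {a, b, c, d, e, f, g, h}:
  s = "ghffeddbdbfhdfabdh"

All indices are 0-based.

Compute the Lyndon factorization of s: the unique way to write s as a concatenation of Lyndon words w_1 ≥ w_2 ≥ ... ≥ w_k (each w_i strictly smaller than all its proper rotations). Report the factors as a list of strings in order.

emit factor 1: 'gh' (i=0, period=2)
emit factor 2: 'f' (i=2, period=1)
emit factor 3: 'f' (i=3, period=1)
emit factor 4: 'e' (i=4, period=1)
emit factor 5: 'd' (i=5, period=1)
emit factor 6: 'd' (i=6, period=1)
emit factor 7: 'bdbfhdf' (i=7, period=7)
emit factor 8: 'abdh' (i=14, period=4)

["gh", "f", "f", "e", "d", "d", "bdbfhdf", "abdh"]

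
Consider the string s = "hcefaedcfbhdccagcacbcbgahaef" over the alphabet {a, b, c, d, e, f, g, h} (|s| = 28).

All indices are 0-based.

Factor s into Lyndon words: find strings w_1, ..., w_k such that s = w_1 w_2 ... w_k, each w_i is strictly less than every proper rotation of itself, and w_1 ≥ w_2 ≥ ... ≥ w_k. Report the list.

emit factor 1: 'h' (i=0, period=1)
emit factor 2: 'cef' (i=1, period=3)
emit factor 3: 'aedcfbhdccagc' (i=4, period=13)
emit factor 4: 'acbcbgahaef' (i=17, period=11)

["h", "cef", "aedcfbhdccagc", "acbcbgahaef"]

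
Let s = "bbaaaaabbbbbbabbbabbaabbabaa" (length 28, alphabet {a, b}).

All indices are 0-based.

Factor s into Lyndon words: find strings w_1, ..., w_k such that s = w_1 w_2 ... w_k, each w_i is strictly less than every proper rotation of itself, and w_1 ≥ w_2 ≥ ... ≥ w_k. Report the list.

["b", "b", "aaaaabbbbbbabbbabbaabbab", "a", "a"]

emit factor 1: 'b' (i=0, period=1)
emit factor 2: 'b' (i=1, period=1)
emit factor 3: 'aaaaabbbbbbabbbabbaabbab' (i=2, period=24)
emit factor 4: 'a' (i=26, period=1)
emit factor 5: 'a' (i=27, period=1)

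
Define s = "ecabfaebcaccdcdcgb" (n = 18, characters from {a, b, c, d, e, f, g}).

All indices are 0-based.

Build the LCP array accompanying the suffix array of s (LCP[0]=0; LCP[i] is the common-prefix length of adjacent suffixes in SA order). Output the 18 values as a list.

[0, 1, 1, 0, 1, 1, 0, 2, 1, 1, 3, 1, 0, 2, 0, 1, 0, 0]

rank | idx | suffix
   0 |   2 | abfaebcaccdcdcgb
   1 |   9 | accdcdcgb
   2 |   5 | aebcaccdcdcgb
   3 |  17 | b
   4 |   7 | bcaccdcdcgb
   5 |   3 | bfaebcaccdcdcgb
   6 |   1 | cabfaebcaccdcdcgb
   7 |   8 | caccdcdcgb
   8 |  10 | ccdcdcgb
   9 |  11 | cdcdcgb
  10 |  13 | cdcgb
  11 |  15 | cgb
  12 |  12 | dcdcgb
  13 |  14 | dcgb
  14 |   6 | ebcaccdcdcgb
  15 |   0 | ecabfaebcaccdcdcgb
  16 |   4 | faebcaccdcdcgb
  17 |  16 | gb

SA = [2, 9, 5, 17, 7, 3, 1, 8, 10, 11, 13, 15, 12, 14, 6, 0, 4, 16]
i: (SA[i-1],SA[i]) lcp shared
  1: (2,9) 1 'a'
  2: (9,5) 1 'a'
  3: (5,17) 0 ''
  4: (17,7) 1 'b'
  5: (7,3) 1 'b'
  6: (3,1) 0 ''
  7: (1,8) 2 'ca'
  8: (8,10) 1 'c'
  9: (10,11) 1 'c'
  10: (11,13) 3 'cdc'
  11: (13,15) 1 'c'
  12: (15,12) 0 ''
  13: (12,14) 2 'dc'
  14: (14,6) 0 ''
  15: (6,0) 1 'e'
  16: (0,4) 0 ''
  17: (4,16) 0 ''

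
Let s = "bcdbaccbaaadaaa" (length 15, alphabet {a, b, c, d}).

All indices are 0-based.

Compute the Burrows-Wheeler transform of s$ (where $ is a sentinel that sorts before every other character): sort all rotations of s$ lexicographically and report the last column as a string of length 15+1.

rank  rotation          last
    0  $bcdbaccbaaadaaa  a
    1  a$bcdbaccbaaadaa  a
    2  aa$bcdbaccbaaada  a
    3  aaa$bcdbaccbaaad  d
    4  aaadaaa$bcdbaccb  b
    5  aadaaa$bcdbaccba  a
    6  accbaaadaaa$bcdb  b
    7  adaaa$bcdbaccbaa  a
    8  baaadaaa$bcdbacc  c
    9  baccbaaadaaa$bcd  d
   10  bcdbaccbaaadaaa$  $
   11  cbaaadaaa$bcdbac  c
   12  ccbaaadaaa$bcdba  a
   13  cdbaccbaaadaaa$b  b
   14  daaa$bcdbaccbaaa  a
   15  dbaccbaaadaaa$bc  c

aaadbabacd$cabac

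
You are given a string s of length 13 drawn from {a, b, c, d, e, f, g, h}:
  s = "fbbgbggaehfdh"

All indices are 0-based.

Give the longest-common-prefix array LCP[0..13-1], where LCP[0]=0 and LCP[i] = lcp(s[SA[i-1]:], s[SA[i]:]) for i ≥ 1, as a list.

sorted suffixes:
  #0 SA[0]=7  'aehfdh'
  #1 SA[1]=1  'bbgbggaehfdh'
  #2 SA[2]=2  'bgbggaehfdh'
  #3 SA[3]=4  'bggaehfdh'
  #4 SA[4]=11  'dh'
  #5 SA[5]=8  'ehfdh'
  #6 SA[6]=0  'fbbgbggaehfdh'
  #7 SA[7]=10  'fdh'
  #8 SA[8]=6  'gaehfdh'
  #9 SA[9]=3  'gbggaehfdh'
  #10 SA[10]=5  'ggaehfdh'
  #11 SA[11]=12  'h'
  #12 SA[12]=9  'hfdh'

SA = [7, 1, 2, 4, 11, 8, 0, 10, 6, 3, 5, 12, 9]
rank  pair      lcp
   1  s[7:],s[1:]  0  ''
   2  s[1:],s[2:]  1  'b'
   3  s[2:],s[4:]  2  'bg'
   4  s[4:],s[11:]  0  ''
   5  s[11:],s[8:]  0  ''
   6  s[8:],s[0:]  0  ''
   7  s[0:],s[10:]  1  'f'
   8  s[10:],s[6:]  0  ''
   9  s[6:],s[3:]  1  'g'
  10  s[3:],s[5:]  1  'g'
  11  s[5:],s[12:]  0  ''
  12  s[12:],s[9:]  1  'h'

[0, 0, 1, 2, 0, 0, 0, 1, 0, 1, 1, 0, 1]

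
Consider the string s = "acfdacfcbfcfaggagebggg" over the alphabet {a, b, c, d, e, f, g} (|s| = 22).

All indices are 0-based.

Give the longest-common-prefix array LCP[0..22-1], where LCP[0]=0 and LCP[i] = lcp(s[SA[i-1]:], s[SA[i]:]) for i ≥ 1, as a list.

[0, 3, 1, 2, 0, 1, 0, 1, 2, 2, 0, 0, 0, 1, 2, 1, 0, 1, 1, 1, 2, 2]

rank | idx | suffix
   0 |   4 | acfcbfcfaggagebggg
   1 |   0 | acfdacfcbfcfaggagebggg
   2 |  15 | agebggg
   3 |  12 | aggagebggg
   4 |   8 | bfcfaggagebggg
   5 |  18 | bggg
   6 |   7 | cbfcfaggagebggg
   7 |  10 | cfaggagebggg
   8 |   5 | cfcbfcfaggagebggg
   9 |   1 | cfdacfcbfcfaggagebggg
  10 |   3 | dacfcbfcfaggagebggg
  11 |  17 | ebggg
  12 |  11 | faggagebggg
  13 |   6 | fcbfcfaggagebggg
  14 |   9 | fcfaggagebggg
  15 |   2 | fdacfcbfcfaggagebggg
  16 |  21 | g
  17 |  14 | gagebggg
  18 |  16 | gebggg
  19 |  20 | gg
  20 |  13 | ggagebggg
  21 |  19 | ggg

SA = [4, 0, 15, 12, 8, 18, 7, 10, 5, 1, 3, 17, 11, 6, 9, 2, 21, 14, 16, 20, 13, 19]
[i] adj suffixes → lcp
  [1] 4/0 → 3 ('acf')
  [2] 0/15 → 1 ('a')
  [3] 15/12 → 2 ('ag')
  [4] 12/8 → 0 ('')
  [5] 8/18 → 1 ('b')
  [6] 18/7 → 0 ('')
  [7] 7/10 → 1 ('c')
  [8] 10/5 → 2 ('cf')
  [9] 5/1 → 2 ('cf')
  [10] 1/3 → 0 ('')
  [11] 3/17 → 0 ('')
  [12] 17/11 → 0 ('')
  [13] 11/6 → 1 ('f')
  [14] 6/9 → 2 ('fc')
  [15] 9/2 → 1 ('f')
  [16] 2/21 → 0 ('')
  [17] 21/14 → 1 ('g')
  [18] 14/16 → 1 ('g')
  [19] 16/20 → 1 ('g')
  [20] 20/13 → 2 ('gg')
  [21] 13/19 → 2 ('gg')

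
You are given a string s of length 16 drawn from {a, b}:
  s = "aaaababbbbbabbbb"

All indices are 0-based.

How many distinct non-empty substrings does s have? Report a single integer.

rank | idx | suffix
   0 |   0 | aaaababbbbbabbbb
   1 |   1 | aaababbbbbabbbb
   2 |   2 | aababbbbbabbbb
   3 |   3 | ababbbbbabbbb
   4 |  11 | abbbb
   5 |   5 | abbbbbabbbb
   6 |  15 | b
   7 |  10 | babbbb
   8 |   4 | babbbbbabbbb
   9 |  14 | bb
  10 |   9 | bbabbbb
  11 |  13 | bbb
  12 |   8 | bbbabbbb
  13 |  12 | bbbb
  14 |   7 | bbbbabbbb
  15 |   6 | bbbbbabbbb

SA = [0, 1, 2, 3, 11, 5, 15, 10, 4, 14, 9, 13, 8, 12, 7, 6]
rank  pair      lcp
   1  s[0:],s[1:]  3  'aaa'
   2  s[1:],s[2:]  2  'aa'
   3  s[2:],s[3:]  1  'a'
   4  s[3:],s[11:]  2  'ab'
   5  s[11:],s[5:]  5  'abbbb'
   6  s[5:],s[15:]  0  ''
   7  s[15:],s[10:]  1  'b'
   8  s[10:],s[4:]  6  'babbbb'
   9  s[4:],s[14:]  1  'b'
  10  s[14:],s[9:]  2  'bb'
  11  s[9:],s[13:]  2  'bb'
  12  s[13:],s[8:]  3  'bbb'
  13  s[8:],s[12:]  3  'bbb'
  14  s[12:],s[7:]  4  'bbbb'
  15  s[7:],s[6:]  4  'bbbb'

n(n+1)/2 = 16·17/2 = 136
Σ LCP = 0 + 3 + 2 + 1 + 2 + 5 + 0 + 1 + 6 + 1 + 2 + 2 + 3 + 3 + 4 + 4 = 39
distinct = 136 − 39 = 97

97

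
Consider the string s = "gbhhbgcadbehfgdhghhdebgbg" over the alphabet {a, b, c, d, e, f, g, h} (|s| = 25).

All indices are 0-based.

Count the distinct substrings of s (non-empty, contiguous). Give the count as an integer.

304

rank | idx | suffix
   0 |   7 | adbehfgdhghhdebgbg
   1 |   9 | behfgdhghhdebgbg
   2 |  23 | bg
   3 |  21 | bgbg
   4 |   4 | bgcadbehfgdhghhdebgbg
   5 |   1 | bhhbgcadbehfgdhghhdebgbg
   6 |   6 | cadbehfgdhghhdebgbg
   7 |   8 | dbehfgdhghhdebgbg
   8 |  19 | debgbg
   9 |  14 | dhghhdebgbg
  10 |  20 | ebgbg
  11 |  10 | ehfgdhghhdebgbg
  12 |  12 | fgdhghhdebgbg
  13 |  24 | g
  14 |  22 | gbg
  15 |   0 | gbhhbgcadbehfgdhghhdebgbg
  16 |   5 | gcadbehfgdhghhdebgbg
  17 |  13 | gdhghhdebgbg
  18 |  16 | ghhdebgbg
  19 |   3 | hbgcadbehfgdhghhdebgbg
  20 |  18 | hdebgbg
  21 |  11 | hfgdhghhdebgbg
  22 |  15 | hghhdebgbg
  23 |   2 | hhbgcadbehfgdhghhdebgbg
  24 |  17 | hhdebgbg

SA = [7, 9, 23, 21, 4, 1, 6, 8, 19, 14, 20, 10, 12, 24, 22, 0, 5, 13, 16, 3, 18, 11, 15, 2, 17]
rank  pair      lcp
   1  s[7:],s[9:]  0  ''
   2  s[9:],s[23:]  1  'b'
   3  s[23:],s[21:]  2  'bg'
   4  s[21:],s[4:]  2  'bg'
   5  s[4:],s[1:]  1  'b'
   6  s[1:],s[6:]  0  ''
   7  s[6:],s[8:]  0  ''
   8  s[8:],s[19:]  1  'd'
   9  s[19:],s[14:]  1  'd'
  10  s[14:],s[20:]  0  ''
  11  s[20:],s[10:]  1  'e'
  12  s[10:],s[12:]  0  ''
  13  s[12:],s[24:]  0  ''
  14  s[24:],s[22:]  1  'g'
  15  s[22:],s[0:]  2  'gb'
  16  s[0:],s[5:]  1  'g'
  17  s[5:],s[13:]  1  'g'
  18  s[13:],s[16:]  1  'g'
  19  s[16:],s[3:]  0  ''
  20  s[3:],s[18:]  1  'h'
  21  s[18:],s[11:]  1  'h'
  22  s[11:],s[15:]  1  'h'
  23  s[15:],s[2:]  1  'h'
  24  s[2:],s[17:]  2  'hh'

n(n+1)/2 = 25·26/2 = 325
Σ LCP = 0 + 0 + 1 + 2 + 2 + 1 + 0 + 0 + 1 + 1 + 0 + 1 + 0 + 0 + 1 + 2 + 1 + 1 + 1 + 0 + 1 + 1 + 1 + 1 + 2 = 21
distinct = 325 − 21 = 304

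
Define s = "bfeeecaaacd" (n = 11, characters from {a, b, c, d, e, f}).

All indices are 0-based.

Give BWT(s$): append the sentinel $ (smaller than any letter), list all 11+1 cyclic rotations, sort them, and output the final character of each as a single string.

dcaa$eaceefb

rank  rotation      last
    0  $bfeeecaaacd  d
    1  aaacd$bfeeec  c
    2  aacd$bfeeeca  a
    3  acd$bfeeecaa  a
    4  bfeeecaaacd$  $
    5  caaacd$bfeee  e
    6  cd$bfeeecaaa  a
    7  d$bfeeecaaac  c
    8  ecaaacd$bfee  e
    9  eecaaacd$bfe  e
   10  eeecaaacd$bf  f
   11  feeecaaacd$b  b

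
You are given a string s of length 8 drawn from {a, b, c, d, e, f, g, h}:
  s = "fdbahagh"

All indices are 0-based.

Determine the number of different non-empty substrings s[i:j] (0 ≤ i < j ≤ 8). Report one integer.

34

rank | idx | suffix
   0 |   5 | agh
   1 |   3 | ahagh
   2 |   2 | bahagh
   3 |   1 | dbahagh
   4 |   0 | fdbahagh
   5 |   6 | gh
   6 |   7 | h
   7 |   4 | hagh

SA = [5, 3, 2, 1, 0, 6, 7, 4]
i: (SA[i-1],SA[i]) lcp shared
  1: (5,3) 1 'a'
  2: (3,2) 0 ''
  3: (2,1) 0 ''
  4: (1,0) 0 ''
  5: (0,6) 0 ''
  6: (6,7) 0 ''
  7: (7,4) 1 'h'

n(n+1)/2 = 8·9/2 = 36
Σ LCP = 0 + 1 + 0 + 0 + 0 + 0 + 0 + 1 = 2
distinct = 36 − 2 = 34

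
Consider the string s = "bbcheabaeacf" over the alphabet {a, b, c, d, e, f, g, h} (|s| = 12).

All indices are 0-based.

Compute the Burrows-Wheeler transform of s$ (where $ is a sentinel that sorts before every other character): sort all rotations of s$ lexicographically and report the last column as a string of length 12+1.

feeba$babhacc

rank  rotation       last
    0  $bbcheabaeacf  f
    1  abaeacf$bbche  e
    2  acf$bbcheabae  e
    3  aeacf$bbcheab  b
    4  baeacf$bbchea  a
    5  bbcheabaeacf$  $
    6  bcheabaeacf$b  b
    7  cf$bbcheabaea  a
    8  cheabaeacf$bb  b
    9  eabaeacf$bbch  h
   10  eacf$bbcheaba  a
   11  f$bbcheabaeac  c
   12  heabaeacf$bbc  c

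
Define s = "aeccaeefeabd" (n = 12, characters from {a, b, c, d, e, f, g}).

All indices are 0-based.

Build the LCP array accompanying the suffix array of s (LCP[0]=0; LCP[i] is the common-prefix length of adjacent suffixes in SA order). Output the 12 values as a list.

[0, 1, 2, 0, 0, 1, 0, 0, 1, 1, 1, 0]

rank→(start, suffix):
  0 → (9, 'abd')
  1 → (0, 'aeccaeefeabd')
  2 → (4, 'aeefeabd')
  3 → (10, 'bd')
  4 → (3, 'caeefeabd')
  5 → (2, 'ccaeefeabd')
  6 → (11, 'd')
  7 → (8, 'eabd')
  8 → (1, 'eccaeefeabd')
  9 → (5, 'eefeabd')
  10 → (6, 'efeabd')
  11 → (7, 'feabd')

SA = [9, 0, 4, 10, 3, 2, 11, 8, 1, 5, 6, 7]
rank  pair      lcp
   1  s[9:],s[0:]  1  'a'
   2  s[0:],s[4:]  2  'ae'
   3  s[4:],s[10:]  0  ''
   4  s[10:],s[3:]  0  ''
   5  s[3:],s[2:]  1  'c'
   6  s[2:],s[11:]  0  ''
   7  s[11:],s[8:]  0  ''
   8  s[8:],s[1:]  1  'e'
   9  s[1:],s[5:]  1  'e'
  10  s[5:],s[6:]  1  'e'
  11  s[6:],s[7:]  0  ''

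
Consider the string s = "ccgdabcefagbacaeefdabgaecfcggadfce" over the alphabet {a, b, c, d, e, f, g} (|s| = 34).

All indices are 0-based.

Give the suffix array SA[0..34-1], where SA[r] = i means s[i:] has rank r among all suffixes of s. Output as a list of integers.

sorted suffixes:
  #0 SA[0]=4  'abcefagbacaeefdabgaecfcggadfce'
  #1 SA[1]=19  'abgaecfcggadfce'
  #2 SA[2]=12  'acaeefdabgaecfcggadfce'
  #3 SA[3]=29  'adfce'
  #4 SA[4]=22  'aecfcggadfce'
  #5 SA[5]=14  'aeefdabgaecfcggadfce'
  #6 SA[6]=9  'agbacaeefdabgaecfcggadfce'
  #7 SA[7]=11  'bacaeefdabgaecfcggadfce'
  #8 SA[8]=5  'bcefagbacaeefdabgaecfcggadfce'
  #9 SA[9]=20  'bgaecfcggadfce'
  #10 SA[10]=13  'caeefdabgaecfcggadfce'
  #11 SA[11]=0  'ccgdabcefagbacaeefdabgaecfcggadfce'
  #12 SA[12]=32  'ce'
  #13 SA[13]=6  'cefagbacaeefdabgaecfcggadfce'
  #14 SA[14]=24  'cfcggadfce'
  #15 SA[15]=1  'cgdabcefagbacaeefdabgaecfcggadfce'
  #16 SA[16]=26  'cggadfce'
  #17 SA[17]=3  'dabcefagbacaeefdabgaecfcggadfce'
  #18 SA[18]=18  'dabgaecfcggadfce'
  #19 SA[19]=30  'dfce'
  #20 SA[20]=33  'e'
  #21 SA[21]=23  'ecfcggadfce'
  #22 SA[22]=15  'eefdabgaecfcggadfce'
  #23 SA[23]=7  'efagbacaeefdabgaecfcggadfce'
  #24 SA[24]=16  'efdabgaecfcggadfce'
  #25 SA[25]=8  'fagbacaeefdabgaecfcggadfce'
  #26 SA[26]=31  'fce'
  #27 SA[27]=25  'fcggadfce'
  #28 SA[28]=17  'fdabgaecfcggadfce'
  #29 SA[29]=28  'gadfce'
  #30 SA[30]=21  'gaecfcggadfce'
  #31 SA[31]=10  'gbacaeefdabgaecfcggadfce'
  #32 SA[32]=2  'gdabcefagbacaeefdabgaecfcggadfce'
  #33 SA[33]=27  'ggadfce'

[4, 19, 12, 29, 22, 14, 9, 11, 5, 20, 13, 0, 32, 6, 24, 1, 26, 3, 18, 30, 33, 23, 15, 7, 16, 8, 31, 25, 17, 28, 21, 10, 2, 27]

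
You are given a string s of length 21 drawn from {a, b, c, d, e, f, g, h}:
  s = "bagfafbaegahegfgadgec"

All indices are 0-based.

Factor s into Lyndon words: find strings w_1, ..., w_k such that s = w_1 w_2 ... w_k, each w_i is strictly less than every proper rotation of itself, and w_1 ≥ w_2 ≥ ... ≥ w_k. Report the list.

emit factor 1: 'b' (i=0, period=1)
emit factor 2: 'agf' (i=1, period=3)
emit factor 3: 'afb' (i=4, period=3)
emit factor 4: 'aegahegfg' (i=7, period=9)
emit factor 5: 'adgec' (i=16, period=5)

["b", "agf", "afb", "aegahegfg", "adgec"]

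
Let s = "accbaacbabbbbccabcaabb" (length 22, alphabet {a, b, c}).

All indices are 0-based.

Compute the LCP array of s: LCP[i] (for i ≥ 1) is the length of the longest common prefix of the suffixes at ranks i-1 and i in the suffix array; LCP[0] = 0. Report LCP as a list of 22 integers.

[0, 2, 1, 3, 2, 1, 2, 0, 1, 2, 1, 2, 3, 2, 1, 2, 0, 2, 1, 3, 1, 2]

rank | idx | suffix
   0 |  18 | aabb
   1 |   4 | aacbabbbbccabcaabb
   2 |  19 | abb
   3 |   8 | abbbbccabcaabb
   4 |  15 | abcaabb
   5 |   5 | acbabbbbccabcaabb
   6 |   0 | accbaacbabbbbccabcaabb
   7 |  21 | b
   8 |   3 | baacbabbbbccabcaabb
   9 |   7 | babbbbccabcaabb
  10 |  20 | bb
  11 |   9 | bbbbccabcaabb
  12 |  10 | bbbccabcaabb
  13 |  11 | bbccabcaabb
  14 |  16 | bcaabb
  15 |  12 | bccabcaabb
  16 |  17 | caabb
  17 |  14 | cabcaabb
  18 |   2 | cbaacbabbbbccabcaabb
  19 |   6 | cbabbbbccabcaabb
  20 |  13 | ccabcaabb
  21 |   1 | ccbaacbabbbbccabcaabb

SA = [18, 4, 19, 8, 15, 5, 0, 21, 3, 7, 20, 9, 10, 11, 16, 12, 17, 14, 2, 6, 13, 1]
i: (SA[i-1],SA[i]) lcp shared
  1: (18,4) 2 'aa'
  2: (4,19) 1 'a'
  3: (19,8) 3 'abb'
  4: (8,15) 2 'ab'
  5: (15,5) 1 'a'
  6: (5,0) 2 'ac'
  7: (0,21) 0 ''
  8: (21,3) 1 'b'
  9: (3,7) 2 'ba'
  10: (7,20) 1 'b'
  11: (20,9) 2 'bb'
  12: (9,10) 3 'bbb'
  13: (10,11) 2 'bb'
  14: (11,16) 1 'b'
  15: (16,12) 2 'bc'
  16: (12,17) 0 ''
  17: (17,14) 2 'ca'
  18: (14,2) 1 'c'
  19: (2,6) 3 'cba'
  20: (6,13) 1 'c'
  21: (13,1) 2 'cc'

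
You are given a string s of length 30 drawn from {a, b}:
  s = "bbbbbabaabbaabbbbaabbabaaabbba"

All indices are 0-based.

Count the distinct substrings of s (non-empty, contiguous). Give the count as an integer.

rank | idx | suffix
   0 |  29 | a
   1 |  23 | aaabbba
   2 |   7 | aabbaabbbbaabbabaaabbba
   3 |  17 | aabbabaaabbba
   4 |  24 | aabbba
   5 |  11 | aabbbbaabbabaaabbba
   6 |  21 | abaaabbba
   7 |   5 | abaabbaabbbbaabbabaaabbba
   8 |   8 | abbaabbbbaabbabaaabbba
   9 |  18 | abbabaaabbba
  10 |  25 | abbba
  11 |  12 | abbbbaabbabaaabbba
  12 |  28 | ba
  13 |  22 | baaabbba
  14 |   6 | baabbaabbbbaabbabaaabbba
  15 |  16 | baabbabaaabbba
  16 |  10 | baabbbbaabbabaaabbba
  17 |  20 | babaaabbba
  18 |   4 | babaabbaabbbbaabbabaaabbba
  19 |  27 | bba
  20 |  15 | bbaabbabaaabbba
  21 |   9 | bbaabbbbaabbabaaabbba
  22 |  19 | bbabaaabbba
  23 |   3 | bbabaabbaabbbbaabbabaaabbba
  24 |  26 | bbba
  25 |  14 | bbbaabbabaaabbba
  26 |   2 | bbbabaabbaabbbbaabbabaaabbba
  27 |  13 | bbbbaabbabaaabbba
  28 |   1 | bbbbabaabbaabbbbaabbabaaabbba
  29 |   0 | bbbbbabaabbaabbbbaabbabaaabbba

SA = [29, 23, 7, 17, 24, 11, 21, 5, 8, 18, 25, 12, 28, 22, 6, 16, 10, 20, 4, 27, 15, 9, 19, 3, 26, 14, 2, 13, 1, 0]
[i] adj suffixes → lcp
  [1] 29/23 → 1 ('a')
  [2] 23/7 → 2 ('aa')
  [3] 7/17 → 5 ('aabba')
  [4] 17/24 → 4 ('aabb')
  [5] 24/11 → 5 ('aabbb')
  [6] 11/21 → 1 ('a')
  [7] 21/5 → 4 ('abaa')
  [8] 5/8 → 2 ('ab')
  [9] 8/18 → 4 ('abba')
  [10] 18/25 → 3 ('abb')
  [11] 25/12 → 4 ('abbb')
  [12] 12/28 → 0 ('')
  [13] 28/22 → 2 ('ba')
  [14] 22/6 → 3 ('baa')
  [15] 6/16 → 6 ('baabba')
  [16] 16/10 → 5 ('baabb')
  [17] 10/20 → 2 ('ba')
  [18] 20/4 → 5 ('babaa')
  [19] 4/27 → 1 ('b')
  [20] 27/15 → 3 ('bba')
  [21] 15/9 → 6 ('bbaabb')
  [22] 9/19 → 3 ('bba')
  [23] 19/3 → 6 ('bbabaa')
  [24] 3/26 → 2 ('bb')
  [25] 26/14 → 4 ('bbba')
  [26] 14/2 → 4 ('bbba')
  [27] 2/13 → 3 ('bbb')
  [28] 13/1 → 5 ('bbbba')
  [29] 1/0 → 4 ('bbbb')

n(n+1)/2 = 30·31/2 = 465
Σ LCP = 0 + 1 + 2 + 5 + 4 + 5 + 1 + 4 + 2 + 4 + 3 + 4 + 0 + 2 + 3 + 6 + 5 + 2 + 5 + 1 + 3 + 6 + 3 + 6 + 2 + 4 + 4 + 3 + 5 + 4 = 99
distinct = 465 − 99 = 366

366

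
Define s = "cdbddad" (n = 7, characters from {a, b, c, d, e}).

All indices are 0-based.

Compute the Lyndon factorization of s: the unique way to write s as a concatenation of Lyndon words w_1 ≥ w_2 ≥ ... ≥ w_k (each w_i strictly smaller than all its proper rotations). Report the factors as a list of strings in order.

["cd", "bdd", "ad"]

emit factor 1: 'cd' (i=0, period=2)
emit factor 2: 'bdd' (i=2, period=3)
emit factor 3: 'ad' (i=5, period=2)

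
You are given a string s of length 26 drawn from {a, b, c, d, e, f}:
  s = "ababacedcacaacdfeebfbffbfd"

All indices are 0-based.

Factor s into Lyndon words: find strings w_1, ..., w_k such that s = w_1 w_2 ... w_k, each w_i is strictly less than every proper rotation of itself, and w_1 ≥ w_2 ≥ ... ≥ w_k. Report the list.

emit factor 1: 'ababacedcac' (i=0, period=11)
emit factor 2: 'aacdfeebfbffbfd' (i=11, period=15)

["ababacedcac", "aacdfeebfbffbfd"]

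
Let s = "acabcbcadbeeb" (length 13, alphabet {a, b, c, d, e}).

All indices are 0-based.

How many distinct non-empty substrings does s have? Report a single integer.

81

sorted suffixes:
  #0 SA[0]=2  'abcbcadbeeb'
  #1 SA[1]=0  'acabcbcadbeeb'
  #2 SA[2]=7  'adbeeb'
  #3 SA[3]=12  'b'
  #4 SA[4]=5  'bcadbeeb'
  #5 SA[5]=3  'bcbcadbeeb'
  #6 SA[6]=9  'beeb'
  #7 SA[7]=1  'cabcbcadbeeb'
  #8 SA[8]=6  'cadbeeb'
  #9 SA[9]=4  'cbcadbeeb'
  #10 SA[10]=8  'dbeeb'
  #11 SA[11]=11  'eb'
  #12 SA[12]=10  'eeb'

SA = [2, 0, 7, 12, 5, 3, 9, 1, 6, 4, 8, 11, 10]
[i] adj suffixes → lcp
  [1] 2/0 → 1 ('a')
  [2] 0/7 → 1 ('a')
  [3] 7/12 → 0 ('')
  [4] 12/5 → 1 ('b')
  [5] 5/3 → 2 ('bc')
  [6] 3/9 → 1 ('b')
  [7] 9/1 → 0 ('')
  [8] 1/6 → 2 ('ca')
  [9] 6/4 → 1 ('c')
  [10] 4/8 → 0 ('')
  [11] 8/11 → 0 ('')
  [12] 11/10 → 1 ('e')

n(n+1)/2 = 13·14/2 = 91
Σ LCP = 0 + 1 + 1 + 0 + 1 + 2 + 1 + 0 + 2 + 1 + 0 + 0 + 1 = 10
distinct = 91 − 10 = 81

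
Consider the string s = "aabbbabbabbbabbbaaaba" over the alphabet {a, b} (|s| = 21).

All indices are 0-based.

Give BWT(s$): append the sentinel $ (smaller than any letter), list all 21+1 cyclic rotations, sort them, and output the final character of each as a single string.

rank  rotation                last
    0  $aabbbabbabbbabbbaaaba  a
    1  a$aabbbabbabbbabbbaaab  b
    2  aaaba$aabbbabbabbbabbb  b
    3  aaba$aabbbabbabbbabbba  a
    4  aabbbabbabbbabbbaaaba$  $
    5  aba$aabbbabbabbbabbbaa  a
    6  abbabbbabbbaaaba$aabbb  b
    7  abbbaaaba$aabbbabbabbb  b
    8  abbbabbabbbabbbaaaba$a  a
    9  abbbabbbaaaba$aabbbabb  b
   10  ba$aabbbabbabbbabbbaaa  a
   11  baaaba$aabbbabbabbbabb  b
   12  babbabbbabbbaaaba$aabb  b
   13  babbbaaaba$aabbbabbabb  b
   14  babbbabbbaaaba$aabbbab  b
   15  bbaaaba$aabbbabbabbbab  b
   16  bbabbabbbabbbaaaba$aab  b
   17  bbabbbaaaba$aabbbabbab  b
   18  bbabbbabbbaaaba$aabbba  a
   19  bbbaaaba$aabbbabbabbba  a
   20  bbbabbabbbabbbaaaba$aa  a
   21  bbbabbbaaaba$aabbbabba  a

abba$abbababbbbbbbaaaa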